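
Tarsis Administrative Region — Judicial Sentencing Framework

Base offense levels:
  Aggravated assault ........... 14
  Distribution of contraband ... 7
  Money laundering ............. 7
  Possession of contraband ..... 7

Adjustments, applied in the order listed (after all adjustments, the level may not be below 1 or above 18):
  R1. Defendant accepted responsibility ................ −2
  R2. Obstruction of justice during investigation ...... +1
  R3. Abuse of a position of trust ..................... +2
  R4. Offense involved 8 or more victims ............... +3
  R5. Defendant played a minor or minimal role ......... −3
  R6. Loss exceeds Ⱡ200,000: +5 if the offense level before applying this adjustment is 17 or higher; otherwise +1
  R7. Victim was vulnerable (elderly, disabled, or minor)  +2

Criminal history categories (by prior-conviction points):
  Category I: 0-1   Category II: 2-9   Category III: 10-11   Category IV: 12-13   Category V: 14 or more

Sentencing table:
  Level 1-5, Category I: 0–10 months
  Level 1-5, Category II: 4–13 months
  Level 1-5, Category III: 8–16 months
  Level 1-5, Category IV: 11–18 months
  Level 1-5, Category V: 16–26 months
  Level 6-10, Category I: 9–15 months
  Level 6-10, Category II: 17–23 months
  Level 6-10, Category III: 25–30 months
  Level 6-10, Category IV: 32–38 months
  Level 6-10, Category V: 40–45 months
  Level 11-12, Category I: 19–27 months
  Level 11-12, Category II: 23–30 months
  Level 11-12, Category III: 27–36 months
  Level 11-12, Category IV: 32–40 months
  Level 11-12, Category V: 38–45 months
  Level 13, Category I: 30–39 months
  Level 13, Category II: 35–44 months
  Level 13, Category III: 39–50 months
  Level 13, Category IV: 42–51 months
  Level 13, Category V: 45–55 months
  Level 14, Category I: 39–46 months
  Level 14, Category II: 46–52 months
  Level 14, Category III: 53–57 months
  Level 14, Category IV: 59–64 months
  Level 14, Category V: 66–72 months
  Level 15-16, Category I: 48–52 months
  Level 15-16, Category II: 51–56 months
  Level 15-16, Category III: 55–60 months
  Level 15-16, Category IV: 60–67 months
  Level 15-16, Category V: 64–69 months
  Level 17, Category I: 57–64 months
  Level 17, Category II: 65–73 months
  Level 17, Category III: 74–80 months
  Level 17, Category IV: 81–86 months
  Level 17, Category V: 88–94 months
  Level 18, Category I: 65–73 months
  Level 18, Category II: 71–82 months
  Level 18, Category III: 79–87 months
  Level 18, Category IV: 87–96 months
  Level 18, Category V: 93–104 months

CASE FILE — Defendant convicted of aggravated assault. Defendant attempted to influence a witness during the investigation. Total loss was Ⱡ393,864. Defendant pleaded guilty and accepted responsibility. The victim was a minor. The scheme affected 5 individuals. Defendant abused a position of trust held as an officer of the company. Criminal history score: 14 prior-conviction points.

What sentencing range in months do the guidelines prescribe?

Base offense level for aggravated assault: 14.
R1 applies: 14 − 2 = 12.
R2 applies: 12 + 1 = 13.
R3 applies: 13 + 2 = 15.
R4 does not apply.
R5 does not apply.
R6 applies (level before this adjustment is 15 < 17, so +1): 15 + 1 = 16.
R7 applies: 16 + 2 = 18.
Final offense level: 18.
Criminal history: 14 prior points → Category V (14+).
Level 18 falls in the 18 band.
Grid: Level 18 × Category V = 93-104 months.

93-104 months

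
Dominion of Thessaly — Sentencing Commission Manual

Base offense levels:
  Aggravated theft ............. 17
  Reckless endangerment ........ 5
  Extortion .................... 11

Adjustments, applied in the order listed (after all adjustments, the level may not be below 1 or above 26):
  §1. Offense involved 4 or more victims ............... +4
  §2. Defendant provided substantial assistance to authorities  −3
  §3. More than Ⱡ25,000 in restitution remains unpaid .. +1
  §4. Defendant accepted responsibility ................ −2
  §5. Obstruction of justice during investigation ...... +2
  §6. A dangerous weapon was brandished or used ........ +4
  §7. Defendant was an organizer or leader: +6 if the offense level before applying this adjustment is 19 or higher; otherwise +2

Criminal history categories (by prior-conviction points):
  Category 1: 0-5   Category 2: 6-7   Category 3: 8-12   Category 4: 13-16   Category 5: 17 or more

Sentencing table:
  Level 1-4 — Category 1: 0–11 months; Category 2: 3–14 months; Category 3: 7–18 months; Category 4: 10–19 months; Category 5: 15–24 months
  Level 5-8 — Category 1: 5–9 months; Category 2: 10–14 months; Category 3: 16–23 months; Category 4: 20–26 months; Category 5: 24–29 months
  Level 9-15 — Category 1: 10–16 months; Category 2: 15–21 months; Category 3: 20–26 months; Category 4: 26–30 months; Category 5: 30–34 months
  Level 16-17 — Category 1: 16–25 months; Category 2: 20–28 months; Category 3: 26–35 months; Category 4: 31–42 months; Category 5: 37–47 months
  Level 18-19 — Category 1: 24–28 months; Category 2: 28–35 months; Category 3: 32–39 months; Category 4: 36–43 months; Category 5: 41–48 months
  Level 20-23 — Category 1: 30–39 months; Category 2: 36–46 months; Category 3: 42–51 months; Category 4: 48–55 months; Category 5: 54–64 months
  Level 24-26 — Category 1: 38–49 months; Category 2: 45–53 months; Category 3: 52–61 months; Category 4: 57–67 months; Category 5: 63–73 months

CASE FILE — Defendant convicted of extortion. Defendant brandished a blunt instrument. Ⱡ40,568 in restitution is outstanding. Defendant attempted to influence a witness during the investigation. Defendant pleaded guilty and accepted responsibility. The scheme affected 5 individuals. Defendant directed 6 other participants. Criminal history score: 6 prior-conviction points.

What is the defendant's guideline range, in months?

45-53 months

Base offense level for extortion: 11.
§1 applies: 11 + 4 = 15.
§2 does not apply.
§3 applies: 15 + 1 = 16.
§4 applies: 16 − 2 = 14.
§5 applies: 14 + 2 = 16.
§6 applies: 16 + 4 = 20.
§7 applies (level before this adjustment is 20 ≥ 19, so +6): 20 + 6 = 26.
Final offense level: 26.
Criminal history: 6 prior points → Category 2 (6-7).
Level 26 falls in the 24-26 band.
Grid: Level 24-26 × Category 2 = 45-53 months.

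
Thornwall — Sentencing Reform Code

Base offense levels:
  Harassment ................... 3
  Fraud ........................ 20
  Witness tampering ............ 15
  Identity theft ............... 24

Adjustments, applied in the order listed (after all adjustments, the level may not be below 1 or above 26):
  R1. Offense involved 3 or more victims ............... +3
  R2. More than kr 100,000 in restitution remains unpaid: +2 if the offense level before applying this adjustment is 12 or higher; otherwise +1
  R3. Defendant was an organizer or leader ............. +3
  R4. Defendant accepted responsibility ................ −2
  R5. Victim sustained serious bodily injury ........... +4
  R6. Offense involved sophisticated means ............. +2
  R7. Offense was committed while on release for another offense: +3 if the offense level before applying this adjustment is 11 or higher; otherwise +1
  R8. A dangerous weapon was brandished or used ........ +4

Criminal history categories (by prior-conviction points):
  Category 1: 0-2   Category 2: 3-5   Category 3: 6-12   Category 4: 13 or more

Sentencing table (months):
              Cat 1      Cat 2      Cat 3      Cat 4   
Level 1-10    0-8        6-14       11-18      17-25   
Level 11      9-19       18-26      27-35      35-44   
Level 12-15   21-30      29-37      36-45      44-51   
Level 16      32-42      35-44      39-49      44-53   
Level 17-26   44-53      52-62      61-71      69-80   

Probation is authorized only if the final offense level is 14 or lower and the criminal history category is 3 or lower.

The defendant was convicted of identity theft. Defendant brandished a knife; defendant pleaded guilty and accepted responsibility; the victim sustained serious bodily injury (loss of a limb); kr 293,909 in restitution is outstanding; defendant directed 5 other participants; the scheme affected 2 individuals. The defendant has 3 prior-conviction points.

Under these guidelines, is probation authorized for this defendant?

No

Base offense level for identity theft: 24.
R2 applies (level before this adjustment is 24 ≥ 12, so +2): 24 + 2 = 26.
R3 applies: 26 + 3 = 29.
R4 applies: 29 − 2 = 27.
R5 applies: 27 + 4 = 31.
R6 does not apply.
R7 does not apply.
R8 applies: 31 + 4 = 35.
Level 35 exceeds the maximum of 26; capped at 26.
Final offense level: 26.
Criminal history: 3 prior points → Category 2 (3-5).
Level 26 falls in the 17-26 band.
Grid: Level 17-26 × Category 2 = 52-62 months.
Probation check: level 26 > 14 and category 2 ≤ 3 → not eligible.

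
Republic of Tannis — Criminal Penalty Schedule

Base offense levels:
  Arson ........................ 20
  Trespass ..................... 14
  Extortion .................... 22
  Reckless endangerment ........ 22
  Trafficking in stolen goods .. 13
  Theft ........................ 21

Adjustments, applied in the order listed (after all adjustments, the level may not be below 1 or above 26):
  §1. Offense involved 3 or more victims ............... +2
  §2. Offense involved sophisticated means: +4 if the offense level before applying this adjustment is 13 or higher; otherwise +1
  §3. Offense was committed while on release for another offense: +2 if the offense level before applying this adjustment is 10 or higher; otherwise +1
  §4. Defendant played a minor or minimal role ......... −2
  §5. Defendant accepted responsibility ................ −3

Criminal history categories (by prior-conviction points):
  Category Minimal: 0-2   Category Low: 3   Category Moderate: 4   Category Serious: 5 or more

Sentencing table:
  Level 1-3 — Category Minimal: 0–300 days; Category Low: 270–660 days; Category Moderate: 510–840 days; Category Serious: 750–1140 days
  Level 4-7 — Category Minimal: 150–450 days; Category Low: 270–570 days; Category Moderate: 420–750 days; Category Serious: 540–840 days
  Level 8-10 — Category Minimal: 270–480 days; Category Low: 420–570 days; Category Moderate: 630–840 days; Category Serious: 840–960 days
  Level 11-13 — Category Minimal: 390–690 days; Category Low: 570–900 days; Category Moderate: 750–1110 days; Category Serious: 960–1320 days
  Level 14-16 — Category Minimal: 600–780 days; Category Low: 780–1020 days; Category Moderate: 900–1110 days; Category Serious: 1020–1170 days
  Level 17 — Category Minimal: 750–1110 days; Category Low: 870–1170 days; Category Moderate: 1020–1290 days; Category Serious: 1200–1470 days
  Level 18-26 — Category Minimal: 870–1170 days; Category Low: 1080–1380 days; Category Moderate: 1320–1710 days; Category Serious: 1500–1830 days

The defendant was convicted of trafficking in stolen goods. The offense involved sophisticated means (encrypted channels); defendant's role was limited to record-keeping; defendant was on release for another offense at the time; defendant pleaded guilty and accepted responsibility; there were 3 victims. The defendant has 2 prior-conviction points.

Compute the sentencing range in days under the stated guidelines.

600-780 days

Base offense level for trafficking in stolen goods: 13.
§1 applies: 13 + 2 = 15.
§2 applies (level before this adjustment is 15 ≥ 13, so +4): 15 + 4 = 19.
§3 applies (level before this adjustment is 19 ≥ 10, so +2): 19 + 2 = 21.
§4 applies: 21 − 2 = 19.
§5 applies: 19 − 3 = 16.
Final offense level: 16.
Criminal history: 2 prior points → Category Minimal (0-2).
Level 16 falls in the 14-16 band.
Grid: Level 14-16 × Category Minimal = 600-780 days.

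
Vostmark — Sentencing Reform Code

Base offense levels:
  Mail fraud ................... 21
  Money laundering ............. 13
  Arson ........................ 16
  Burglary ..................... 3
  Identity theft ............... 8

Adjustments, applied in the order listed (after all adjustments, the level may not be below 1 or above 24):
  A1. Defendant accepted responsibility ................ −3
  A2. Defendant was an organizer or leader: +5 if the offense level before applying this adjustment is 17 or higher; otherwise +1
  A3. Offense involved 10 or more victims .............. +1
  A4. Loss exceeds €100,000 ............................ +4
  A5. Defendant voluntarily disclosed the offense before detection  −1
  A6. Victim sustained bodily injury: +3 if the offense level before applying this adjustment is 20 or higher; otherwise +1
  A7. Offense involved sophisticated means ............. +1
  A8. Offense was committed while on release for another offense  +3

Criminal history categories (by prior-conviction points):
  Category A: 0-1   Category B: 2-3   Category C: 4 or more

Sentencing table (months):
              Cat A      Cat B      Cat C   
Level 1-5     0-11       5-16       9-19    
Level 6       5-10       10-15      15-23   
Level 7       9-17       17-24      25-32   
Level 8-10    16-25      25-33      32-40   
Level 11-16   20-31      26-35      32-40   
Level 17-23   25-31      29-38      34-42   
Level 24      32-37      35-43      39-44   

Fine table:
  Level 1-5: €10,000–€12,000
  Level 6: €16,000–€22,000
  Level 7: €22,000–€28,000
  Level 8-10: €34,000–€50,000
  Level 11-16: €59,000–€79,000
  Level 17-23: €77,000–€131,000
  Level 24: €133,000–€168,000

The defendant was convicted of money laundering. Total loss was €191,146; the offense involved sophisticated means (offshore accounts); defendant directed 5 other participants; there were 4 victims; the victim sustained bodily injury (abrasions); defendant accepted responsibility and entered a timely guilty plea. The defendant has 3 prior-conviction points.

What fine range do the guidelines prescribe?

€77,000–€131,000

Base offense level for money laundering: 13.
A1 applies: 13 − 3 = 10.
A2 applies (level before this adjustment is 10 < 17, so +1): 10 + 1 = 11.
A4 applies: 11 + 4 = 15.
A5 does not apply.
A6 applies (level before this adjustment is 15 < 20, so +1): 15 + 1 = 16.
A7 applies: 16 + 1 = 17.
A8 does not apply.
Final offense level: 17.
Level 17 falls in the 17-23 band.
Fine table: Level 17-23 → €77,000–€131,000.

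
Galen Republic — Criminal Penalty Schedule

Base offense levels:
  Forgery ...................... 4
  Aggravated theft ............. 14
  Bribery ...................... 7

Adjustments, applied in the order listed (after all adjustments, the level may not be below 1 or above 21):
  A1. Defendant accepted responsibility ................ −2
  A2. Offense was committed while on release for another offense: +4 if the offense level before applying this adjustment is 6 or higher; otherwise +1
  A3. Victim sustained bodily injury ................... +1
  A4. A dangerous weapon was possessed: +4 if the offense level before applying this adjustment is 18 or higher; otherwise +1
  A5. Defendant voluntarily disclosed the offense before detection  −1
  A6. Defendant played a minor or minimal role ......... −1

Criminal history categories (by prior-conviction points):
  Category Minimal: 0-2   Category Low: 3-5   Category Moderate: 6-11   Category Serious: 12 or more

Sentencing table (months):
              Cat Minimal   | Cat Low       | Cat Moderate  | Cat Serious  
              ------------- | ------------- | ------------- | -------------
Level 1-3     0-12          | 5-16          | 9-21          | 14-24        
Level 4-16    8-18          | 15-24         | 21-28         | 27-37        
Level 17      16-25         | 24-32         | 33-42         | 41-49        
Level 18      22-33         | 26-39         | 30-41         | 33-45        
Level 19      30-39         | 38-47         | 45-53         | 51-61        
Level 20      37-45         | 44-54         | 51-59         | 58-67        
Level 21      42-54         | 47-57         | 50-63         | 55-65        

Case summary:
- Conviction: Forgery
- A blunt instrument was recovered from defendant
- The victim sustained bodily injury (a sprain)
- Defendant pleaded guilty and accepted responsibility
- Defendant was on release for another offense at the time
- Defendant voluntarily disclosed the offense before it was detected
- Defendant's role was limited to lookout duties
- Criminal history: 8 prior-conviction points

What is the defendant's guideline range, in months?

Base offense level for forgery: 4.
A1 applies: 4 − 2 = 2.
A2 applies (level before this adjustment is 2 < 6, so +1): 2 + 1 = 3.
A3 applies: 3 + 1 = 4.
A4 applies (level before this adjustment is 4 < 18, so +1): 4 + 1 = 5.
A5 applies: 5 − 1 = 4.
A6 applies: 4 − 1 = 3.
Final offense level: 3.
Criminal history: 8 prior points → Category Moderate (6-11).
Level 3 falls in the 1-3 band.
Grid: Level 1-3 × Category Moderate = 9-21 months.

9-21 months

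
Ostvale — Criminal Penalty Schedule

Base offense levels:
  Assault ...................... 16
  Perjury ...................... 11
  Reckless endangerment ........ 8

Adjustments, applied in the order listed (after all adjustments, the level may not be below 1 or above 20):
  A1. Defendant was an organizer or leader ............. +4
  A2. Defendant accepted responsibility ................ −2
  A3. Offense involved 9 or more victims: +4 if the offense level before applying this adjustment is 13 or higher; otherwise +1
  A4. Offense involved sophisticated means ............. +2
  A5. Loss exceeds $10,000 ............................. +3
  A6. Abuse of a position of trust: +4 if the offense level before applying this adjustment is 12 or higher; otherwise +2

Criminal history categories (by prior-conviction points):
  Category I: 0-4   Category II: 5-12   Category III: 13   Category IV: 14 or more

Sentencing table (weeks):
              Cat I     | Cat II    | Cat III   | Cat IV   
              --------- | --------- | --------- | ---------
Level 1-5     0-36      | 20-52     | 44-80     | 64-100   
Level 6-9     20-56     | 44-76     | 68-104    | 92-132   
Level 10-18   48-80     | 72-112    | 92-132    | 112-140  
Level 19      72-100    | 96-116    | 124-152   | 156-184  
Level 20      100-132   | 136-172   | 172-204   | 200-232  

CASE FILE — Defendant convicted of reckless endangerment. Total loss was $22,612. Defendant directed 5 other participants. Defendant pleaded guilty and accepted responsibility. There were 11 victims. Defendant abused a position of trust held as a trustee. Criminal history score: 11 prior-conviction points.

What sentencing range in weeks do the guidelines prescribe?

Base offense level for reckless endangerment: 8.
A1 applies: 8 + 4 = 12.
A2 applies: 12 − 2 = 10.
A3 applies (level before this adjustment is 10 < 13, so +1): 10 + 1 = 11.
A4 does not apply.
A5 applies: 11 + 3 = 14.
A6 applies (level before this adjustment is 14 ≥ 12, so +4): 14 + 4 = 18.
Final offense level: 18.
Criminal history: 11 prior points → Category II (5-12).
Level 18 falls in the 10-18 band.
Grid: Level 10-18 × Category II = 72-112 weeks.

72-112 weeks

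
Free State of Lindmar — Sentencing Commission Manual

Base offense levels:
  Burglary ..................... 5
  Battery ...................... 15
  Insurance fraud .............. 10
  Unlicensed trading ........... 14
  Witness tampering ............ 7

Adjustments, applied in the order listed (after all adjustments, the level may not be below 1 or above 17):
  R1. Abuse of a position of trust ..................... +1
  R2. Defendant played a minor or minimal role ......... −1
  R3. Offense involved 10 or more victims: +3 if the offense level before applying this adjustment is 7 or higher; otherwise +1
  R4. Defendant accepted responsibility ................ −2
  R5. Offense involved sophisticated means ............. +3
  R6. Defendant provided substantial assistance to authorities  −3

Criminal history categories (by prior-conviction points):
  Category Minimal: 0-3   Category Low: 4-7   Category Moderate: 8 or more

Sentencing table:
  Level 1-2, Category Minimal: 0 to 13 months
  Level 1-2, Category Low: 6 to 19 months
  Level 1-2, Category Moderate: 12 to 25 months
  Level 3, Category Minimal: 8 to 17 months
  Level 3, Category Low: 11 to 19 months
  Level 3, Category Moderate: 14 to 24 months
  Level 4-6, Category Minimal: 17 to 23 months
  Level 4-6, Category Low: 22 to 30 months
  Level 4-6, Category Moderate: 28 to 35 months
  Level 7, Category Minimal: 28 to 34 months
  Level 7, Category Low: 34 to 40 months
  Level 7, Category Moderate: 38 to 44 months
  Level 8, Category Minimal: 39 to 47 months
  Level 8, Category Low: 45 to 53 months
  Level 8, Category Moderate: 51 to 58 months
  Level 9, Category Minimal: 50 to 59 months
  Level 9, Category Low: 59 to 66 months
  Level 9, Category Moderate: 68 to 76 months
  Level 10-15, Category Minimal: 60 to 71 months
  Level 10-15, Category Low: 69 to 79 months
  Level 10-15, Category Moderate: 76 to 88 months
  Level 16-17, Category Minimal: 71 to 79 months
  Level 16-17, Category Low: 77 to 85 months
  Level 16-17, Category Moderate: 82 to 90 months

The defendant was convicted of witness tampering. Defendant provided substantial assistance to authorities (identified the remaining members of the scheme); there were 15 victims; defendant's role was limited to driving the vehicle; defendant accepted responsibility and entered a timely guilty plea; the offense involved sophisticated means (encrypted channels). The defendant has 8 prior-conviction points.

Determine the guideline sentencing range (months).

Base offense level for witness tampering: 7.
R1 does not apply.
R2 applies: 7 − 1 = 6.
R3 applies (level before this adjustment is 6 < 7, so +1): 6 + 1 = 7.
R4 applies: 7 − 2 = 5.
R5 applies: 5 + 3 = 8.
R6 applies: 8 − 3 = 5.
Final offense level: 5.
Criminal history: 8 prior points → Category Moderate (8+).
Level 5 falls in the 4-6 band.
Grid: Level 4-6 × Category Moderate = 28-35 months.

28-35 months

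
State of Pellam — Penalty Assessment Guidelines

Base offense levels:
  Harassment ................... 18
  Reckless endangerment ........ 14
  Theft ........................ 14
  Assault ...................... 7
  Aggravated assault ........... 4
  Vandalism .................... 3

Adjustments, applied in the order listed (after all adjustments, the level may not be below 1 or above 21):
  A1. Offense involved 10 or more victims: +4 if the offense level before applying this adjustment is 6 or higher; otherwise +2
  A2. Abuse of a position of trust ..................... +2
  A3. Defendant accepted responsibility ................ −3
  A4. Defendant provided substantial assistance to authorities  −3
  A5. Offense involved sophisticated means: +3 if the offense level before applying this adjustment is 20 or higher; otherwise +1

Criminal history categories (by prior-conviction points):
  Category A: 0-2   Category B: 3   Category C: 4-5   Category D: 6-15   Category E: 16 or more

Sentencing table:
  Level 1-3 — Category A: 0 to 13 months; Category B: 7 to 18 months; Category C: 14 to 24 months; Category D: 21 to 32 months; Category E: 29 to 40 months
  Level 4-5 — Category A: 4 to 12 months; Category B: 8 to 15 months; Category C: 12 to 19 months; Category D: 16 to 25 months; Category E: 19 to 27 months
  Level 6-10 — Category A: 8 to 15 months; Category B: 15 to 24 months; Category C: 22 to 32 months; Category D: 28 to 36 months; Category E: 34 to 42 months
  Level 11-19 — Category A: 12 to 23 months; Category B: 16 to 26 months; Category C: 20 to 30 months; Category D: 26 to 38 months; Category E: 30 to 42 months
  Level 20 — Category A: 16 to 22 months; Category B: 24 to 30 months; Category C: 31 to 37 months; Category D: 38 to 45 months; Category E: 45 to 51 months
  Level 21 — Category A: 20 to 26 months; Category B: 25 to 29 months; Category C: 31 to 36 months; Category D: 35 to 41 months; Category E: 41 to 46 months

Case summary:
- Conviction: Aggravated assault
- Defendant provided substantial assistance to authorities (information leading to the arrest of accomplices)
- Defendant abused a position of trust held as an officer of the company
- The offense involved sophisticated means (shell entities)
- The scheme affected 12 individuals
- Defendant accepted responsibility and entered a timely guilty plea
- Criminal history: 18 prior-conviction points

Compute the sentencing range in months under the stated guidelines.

29-40 months

Base offense level for aggravated assault: 4.
A1 applies (level before this adjustment is 4 < 6, so +2): 4 + 2 = 6.
A2 applies: 6 + 2 = 8.
A3 applies: 8 − 3 = 5.
A4 applies: 5 − 3 = 2.
A5 applies (level before this adjustment is 2 < 20, so +1): 2 + 1 = 3.
Final offense level: 3.
Criminal history: 18 prior points → Category E (16+).
Level 3 falls in the 1-3 band.
Grid: Level 1-3 × Category E = 29-40 months.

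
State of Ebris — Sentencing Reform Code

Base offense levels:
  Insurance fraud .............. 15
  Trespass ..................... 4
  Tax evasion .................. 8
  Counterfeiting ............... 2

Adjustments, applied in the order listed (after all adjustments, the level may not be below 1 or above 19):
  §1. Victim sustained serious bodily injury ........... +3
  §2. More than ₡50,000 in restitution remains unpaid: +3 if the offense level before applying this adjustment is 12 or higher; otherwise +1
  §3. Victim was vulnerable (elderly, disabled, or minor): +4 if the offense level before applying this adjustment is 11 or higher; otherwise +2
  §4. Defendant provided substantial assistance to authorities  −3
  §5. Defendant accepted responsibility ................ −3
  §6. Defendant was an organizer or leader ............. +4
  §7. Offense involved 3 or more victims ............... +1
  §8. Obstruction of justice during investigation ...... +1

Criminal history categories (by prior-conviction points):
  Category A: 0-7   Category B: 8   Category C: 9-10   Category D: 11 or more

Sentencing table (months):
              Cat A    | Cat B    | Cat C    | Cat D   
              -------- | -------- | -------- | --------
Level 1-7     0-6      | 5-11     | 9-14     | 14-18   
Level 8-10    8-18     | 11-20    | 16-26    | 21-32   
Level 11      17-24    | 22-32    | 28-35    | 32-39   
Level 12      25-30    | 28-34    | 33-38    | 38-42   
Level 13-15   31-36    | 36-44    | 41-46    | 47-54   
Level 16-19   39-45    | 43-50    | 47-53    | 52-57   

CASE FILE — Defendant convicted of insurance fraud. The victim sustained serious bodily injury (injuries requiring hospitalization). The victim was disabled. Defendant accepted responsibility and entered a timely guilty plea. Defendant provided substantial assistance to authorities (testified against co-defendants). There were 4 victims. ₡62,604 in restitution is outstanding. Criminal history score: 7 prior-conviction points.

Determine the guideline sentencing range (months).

39-45 months

Base offense level for insurance fraud: 15.
§1 applies: 15 + 3 = 18.
§2 applies (level before this adjustment is 18 ≥ 12, so +3): 18 + 3 = 21.
§3 applies (level before this adjustment is 21 ≥ 11, so +4): 21 + 4 = 25.
§4 applies: 25 − 3 = 22.
§5 applies: 22 − 3 = 19.
§7 applies: 19 + 1 = 20.
§8 does not apply.
Level 20 exceeds the maximum of 19; capped at 19.
Final offense level: 19.
Criminal history: 7 prior points → Category A (0-7).
Level 19 falls in the 16-19 band.
Grid: Level 16-19 × Category A = 39-45 months.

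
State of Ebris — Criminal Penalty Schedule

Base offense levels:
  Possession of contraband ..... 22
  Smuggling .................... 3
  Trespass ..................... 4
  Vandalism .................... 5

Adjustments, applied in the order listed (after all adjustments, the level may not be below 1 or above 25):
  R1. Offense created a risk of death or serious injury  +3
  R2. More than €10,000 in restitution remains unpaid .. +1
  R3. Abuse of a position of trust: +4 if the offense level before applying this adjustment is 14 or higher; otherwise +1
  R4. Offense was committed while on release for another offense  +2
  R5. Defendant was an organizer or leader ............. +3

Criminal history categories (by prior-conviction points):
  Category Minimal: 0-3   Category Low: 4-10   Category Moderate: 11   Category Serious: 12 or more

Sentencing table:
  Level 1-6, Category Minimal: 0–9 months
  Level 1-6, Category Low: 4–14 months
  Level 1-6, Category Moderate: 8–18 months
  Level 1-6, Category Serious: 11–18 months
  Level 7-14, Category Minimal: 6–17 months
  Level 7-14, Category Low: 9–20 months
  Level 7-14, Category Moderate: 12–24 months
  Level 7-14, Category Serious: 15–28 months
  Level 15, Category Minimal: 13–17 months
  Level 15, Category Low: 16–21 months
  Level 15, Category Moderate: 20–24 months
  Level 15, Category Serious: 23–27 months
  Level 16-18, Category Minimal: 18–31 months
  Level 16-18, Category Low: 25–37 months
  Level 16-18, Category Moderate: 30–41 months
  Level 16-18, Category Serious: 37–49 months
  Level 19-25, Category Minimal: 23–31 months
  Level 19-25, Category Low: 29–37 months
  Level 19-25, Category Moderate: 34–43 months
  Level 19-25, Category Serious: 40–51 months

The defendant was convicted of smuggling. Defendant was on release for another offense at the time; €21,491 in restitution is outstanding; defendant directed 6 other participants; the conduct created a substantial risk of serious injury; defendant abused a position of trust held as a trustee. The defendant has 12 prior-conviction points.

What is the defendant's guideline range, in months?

Base offense level for smuggling: 3.
R1 applies: 3 + 3 = 6.
R2 applies: 6 + 1 = 7.
R3 applies (level before this adjustment is 7 < 14, so +1): 7 + 1 = 8.
R4 applies: 8 + 2 = 10.
R5 applies: 10 + 3 = 13.
Final offense level: 13.
Criminal history: 12 prior points → Category Serious (12+).
Level 13 falls in the 7-14 band.
Grid: Level 7-14 × Category Serious = 15-28 months.

15-28 months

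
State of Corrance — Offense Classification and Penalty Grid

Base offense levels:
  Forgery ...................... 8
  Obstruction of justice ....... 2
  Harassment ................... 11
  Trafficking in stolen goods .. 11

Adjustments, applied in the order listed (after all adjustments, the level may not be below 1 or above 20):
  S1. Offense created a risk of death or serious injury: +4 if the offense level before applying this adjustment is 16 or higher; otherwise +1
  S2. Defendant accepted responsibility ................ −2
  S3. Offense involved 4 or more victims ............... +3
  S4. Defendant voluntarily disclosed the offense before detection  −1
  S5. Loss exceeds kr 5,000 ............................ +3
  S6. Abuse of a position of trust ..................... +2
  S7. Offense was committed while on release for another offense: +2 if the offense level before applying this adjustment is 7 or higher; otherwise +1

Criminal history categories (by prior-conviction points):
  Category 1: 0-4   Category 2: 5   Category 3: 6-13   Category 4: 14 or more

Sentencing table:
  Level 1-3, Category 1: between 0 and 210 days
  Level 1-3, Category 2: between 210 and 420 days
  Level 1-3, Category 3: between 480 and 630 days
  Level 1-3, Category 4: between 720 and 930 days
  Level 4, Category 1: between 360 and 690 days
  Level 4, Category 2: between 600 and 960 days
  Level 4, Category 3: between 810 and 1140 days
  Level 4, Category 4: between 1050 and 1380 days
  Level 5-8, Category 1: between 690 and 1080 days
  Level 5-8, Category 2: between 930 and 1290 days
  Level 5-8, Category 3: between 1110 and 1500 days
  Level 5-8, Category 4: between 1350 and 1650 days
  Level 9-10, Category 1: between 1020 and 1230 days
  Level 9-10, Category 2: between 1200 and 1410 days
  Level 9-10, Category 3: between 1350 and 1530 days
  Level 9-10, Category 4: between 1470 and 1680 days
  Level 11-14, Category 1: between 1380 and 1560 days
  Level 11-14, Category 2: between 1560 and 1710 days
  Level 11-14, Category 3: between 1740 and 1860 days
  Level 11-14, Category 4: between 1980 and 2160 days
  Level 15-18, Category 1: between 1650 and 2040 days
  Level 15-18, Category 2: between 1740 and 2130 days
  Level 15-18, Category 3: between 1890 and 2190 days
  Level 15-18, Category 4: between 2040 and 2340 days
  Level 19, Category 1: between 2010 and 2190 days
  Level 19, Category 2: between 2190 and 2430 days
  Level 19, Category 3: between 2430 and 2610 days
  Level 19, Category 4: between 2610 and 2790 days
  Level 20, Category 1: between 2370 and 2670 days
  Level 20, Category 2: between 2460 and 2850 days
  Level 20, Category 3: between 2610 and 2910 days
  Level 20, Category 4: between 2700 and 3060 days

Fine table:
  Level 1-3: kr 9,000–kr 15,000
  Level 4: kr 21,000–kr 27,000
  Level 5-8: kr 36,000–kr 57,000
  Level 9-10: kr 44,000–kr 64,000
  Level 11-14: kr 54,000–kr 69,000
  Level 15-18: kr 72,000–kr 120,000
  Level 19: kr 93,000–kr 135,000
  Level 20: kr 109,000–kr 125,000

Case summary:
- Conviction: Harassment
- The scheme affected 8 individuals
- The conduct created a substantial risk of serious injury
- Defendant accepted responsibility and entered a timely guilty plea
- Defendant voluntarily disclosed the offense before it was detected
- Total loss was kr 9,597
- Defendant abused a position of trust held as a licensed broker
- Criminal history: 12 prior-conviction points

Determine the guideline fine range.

Base offense level for harassment: 11.
S1 applies (level before this adjustment is 11 < 16, so +1): 11 + 1 = 12.
S2 applies: 12 − 2 = 10.
S3 applies: 10 + 3 = 13.
S4 applies: 13 − 1 = 12.
S5 applies: 12 + 3 = 15.
S6 applies: 15 + 2 = 17.
Final offense level: 17.
Level 17 falls in the 15-18 band.
Fine table: Level 15-18 → kr 72,000–kr 120,000.

kr 72,000–kr 120,000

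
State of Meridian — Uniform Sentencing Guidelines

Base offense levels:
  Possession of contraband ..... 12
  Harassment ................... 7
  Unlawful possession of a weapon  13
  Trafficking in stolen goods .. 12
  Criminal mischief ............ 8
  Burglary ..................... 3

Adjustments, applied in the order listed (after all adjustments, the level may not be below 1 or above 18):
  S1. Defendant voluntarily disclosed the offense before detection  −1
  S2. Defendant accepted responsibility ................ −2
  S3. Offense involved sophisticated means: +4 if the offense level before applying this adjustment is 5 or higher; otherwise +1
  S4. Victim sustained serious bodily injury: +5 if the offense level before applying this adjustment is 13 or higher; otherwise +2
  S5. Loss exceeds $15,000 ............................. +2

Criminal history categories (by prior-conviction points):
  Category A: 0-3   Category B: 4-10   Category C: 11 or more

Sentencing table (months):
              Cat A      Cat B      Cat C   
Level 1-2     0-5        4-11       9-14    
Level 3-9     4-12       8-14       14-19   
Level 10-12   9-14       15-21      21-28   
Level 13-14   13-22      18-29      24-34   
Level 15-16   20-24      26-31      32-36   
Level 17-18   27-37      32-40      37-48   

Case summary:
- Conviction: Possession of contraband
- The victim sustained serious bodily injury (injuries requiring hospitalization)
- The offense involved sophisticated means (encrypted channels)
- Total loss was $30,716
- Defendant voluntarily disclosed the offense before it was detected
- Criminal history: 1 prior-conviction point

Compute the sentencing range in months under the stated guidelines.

Base offense level for possession of contraband: 12.
S1 applies: 12 − 1 = 11.
S2 does not apply.
S3 applies (level before this adjustment is 11 ≥ 5, so +4): 11 + 4 = 15.
S4 applies (level before this adjustment is 15 ≥ 13, so +5): 15 + 5 = 20.
S5 applies: 20 + 2 = 22.
Level 22 exceeds the maximum of 18; capped at 18.
Final offense level: 18.
Criminal history: 1 prior point → Category A (0-3).
Level 18 falls in the 17-18 band.
Grid: Level 17-18 × Category A = 27-37 months.

27-37 months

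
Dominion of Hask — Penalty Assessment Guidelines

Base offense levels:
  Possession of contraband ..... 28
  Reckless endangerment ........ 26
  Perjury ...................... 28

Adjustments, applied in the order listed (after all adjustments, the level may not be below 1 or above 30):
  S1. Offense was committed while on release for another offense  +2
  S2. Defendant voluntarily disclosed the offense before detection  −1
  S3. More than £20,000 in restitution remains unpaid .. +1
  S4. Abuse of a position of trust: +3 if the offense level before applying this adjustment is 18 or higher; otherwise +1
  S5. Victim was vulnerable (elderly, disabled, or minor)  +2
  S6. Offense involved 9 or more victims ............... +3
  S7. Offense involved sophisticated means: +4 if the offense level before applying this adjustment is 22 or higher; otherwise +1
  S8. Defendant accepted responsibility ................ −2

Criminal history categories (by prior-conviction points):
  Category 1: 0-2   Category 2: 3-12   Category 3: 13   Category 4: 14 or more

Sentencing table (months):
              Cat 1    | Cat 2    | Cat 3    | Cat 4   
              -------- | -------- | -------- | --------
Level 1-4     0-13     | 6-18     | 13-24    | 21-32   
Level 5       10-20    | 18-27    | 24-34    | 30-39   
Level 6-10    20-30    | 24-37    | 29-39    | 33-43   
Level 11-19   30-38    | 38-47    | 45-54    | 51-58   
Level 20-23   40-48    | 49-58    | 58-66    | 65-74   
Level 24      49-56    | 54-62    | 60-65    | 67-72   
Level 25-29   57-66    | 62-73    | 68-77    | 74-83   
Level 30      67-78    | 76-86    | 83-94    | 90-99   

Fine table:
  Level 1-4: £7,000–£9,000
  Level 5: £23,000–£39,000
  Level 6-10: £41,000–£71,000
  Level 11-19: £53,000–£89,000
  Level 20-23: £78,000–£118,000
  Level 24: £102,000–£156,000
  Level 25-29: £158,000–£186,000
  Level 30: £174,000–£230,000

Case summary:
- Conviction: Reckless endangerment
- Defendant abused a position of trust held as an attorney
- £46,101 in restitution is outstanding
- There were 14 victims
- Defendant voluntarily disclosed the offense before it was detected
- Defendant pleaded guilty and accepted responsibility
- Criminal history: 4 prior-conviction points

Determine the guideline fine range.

Base offense level for reckless endangerment: 26.
S1 does not apply.
S2 applies: 26 − 1 = 25.
S3 applies: 25 + 1 = 26.
S4 applies (level before this adjustment is 26 ≥ 18, so +3): 26 + 3 = 29.
S5 does not apply.
S6 applies: 29 + 3 = 32.
S8 applies: 32 − 2 = 30.
Final offense level: 30.
Level 30 falls in the 30 band.
Fine table: Level 30 → £174,000–£230,000.

£174,000–£230,000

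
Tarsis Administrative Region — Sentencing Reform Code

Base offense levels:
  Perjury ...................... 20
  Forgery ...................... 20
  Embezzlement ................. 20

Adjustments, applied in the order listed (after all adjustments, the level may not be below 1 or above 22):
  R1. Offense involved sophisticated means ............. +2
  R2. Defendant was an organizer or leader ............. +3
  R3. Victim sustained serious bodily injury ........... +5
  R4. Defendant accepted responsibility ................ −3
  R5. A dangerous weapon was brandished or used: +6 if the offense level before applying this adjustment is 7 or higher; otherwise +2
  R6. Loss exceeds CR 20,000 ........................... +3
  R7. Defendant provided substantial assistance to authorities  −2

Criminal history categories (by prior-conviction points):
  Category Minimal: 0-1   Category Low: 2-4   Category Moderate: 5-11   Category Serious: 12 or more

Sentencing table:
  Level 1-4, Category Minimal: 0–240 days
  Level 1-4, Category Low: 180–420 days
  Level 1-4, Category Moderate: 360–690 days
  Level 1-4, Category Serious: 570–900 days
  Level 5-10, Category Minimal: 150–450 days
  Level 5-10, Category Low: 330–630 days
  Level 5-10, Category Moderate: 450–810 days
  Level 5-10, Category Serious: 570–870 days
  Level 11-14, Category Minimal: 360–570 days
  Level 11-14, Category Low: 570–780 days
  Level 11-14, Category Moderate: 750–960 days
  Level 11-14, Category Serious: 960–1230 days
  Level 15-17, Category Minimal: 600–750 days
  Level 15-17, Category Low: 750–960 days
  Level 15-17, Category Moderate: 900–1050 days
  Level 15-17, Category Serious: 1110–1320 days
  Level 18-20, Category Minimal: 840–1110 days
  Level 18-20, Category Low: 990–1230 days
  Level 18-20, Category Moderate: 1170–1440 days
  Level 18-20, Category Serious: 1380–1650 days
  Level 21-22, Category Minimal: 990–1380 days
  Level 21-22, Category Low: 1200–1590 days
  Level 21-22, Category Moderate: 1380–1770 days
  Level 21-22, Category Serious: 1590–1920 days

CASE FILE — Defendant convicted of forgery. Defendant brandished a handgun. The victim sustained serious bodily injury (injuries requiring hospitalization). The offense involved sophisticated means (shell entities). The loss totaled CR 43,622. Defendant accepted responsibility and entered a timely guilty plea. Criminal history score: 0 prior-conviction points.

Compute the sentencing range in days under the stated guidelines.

Base offense level for forgery: 20.
R1 applies: 20 + 2 = 22.
R2 does not apply.
R3 applies: 22 + 5 = 27.
R4 applies: 27 − 3 = 24.
R5 applies (level before this adjustment is 24 ≥ 7, so +6): 24 + 6 = 30.
R6 applies: 30 + 3 = 33.
R7 does not apply.
Level 33 exceeds the maximum of 22; capped at 22.
Final offense level: 22.
Criminal history: 0 prior points → Category Minimal (0-1).
Level 22 falls in the 21-22 band.
Grid: Level 21-22 × Category Minimal = 990-1380 days.

990-1380 days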